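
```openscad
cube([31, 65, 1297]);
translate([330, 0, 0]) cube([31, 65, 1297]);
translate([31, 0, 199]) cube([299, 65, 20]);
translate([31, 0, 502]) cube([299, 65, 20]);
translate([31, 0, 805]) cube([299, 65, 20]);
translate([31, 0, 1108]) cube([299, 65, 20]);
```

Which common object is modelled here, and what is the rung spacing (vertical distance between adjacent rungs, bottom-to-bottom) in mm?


A ladder. The rung spacing is 303 mm.

Two tall 31×65 posts with 4 short bars between them — a ladder. Adjacent rungs sit at z = 199 and z = 502, so the spacing is 502 − 199 = 303 mm.


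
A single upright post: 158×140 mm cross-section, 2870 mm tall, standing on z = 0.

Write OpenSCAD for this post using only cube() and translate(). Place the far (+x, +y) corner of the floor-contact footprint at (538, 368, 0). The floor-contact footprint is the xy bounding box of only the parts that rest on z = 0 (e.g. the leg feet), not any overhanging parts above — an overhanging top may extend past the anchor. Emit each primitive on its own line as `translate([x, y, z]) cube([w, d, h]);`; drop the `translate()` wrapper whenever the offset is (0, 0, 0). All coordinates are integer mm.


translate([380, 228, 0]) cube([158, 140, 2870]);


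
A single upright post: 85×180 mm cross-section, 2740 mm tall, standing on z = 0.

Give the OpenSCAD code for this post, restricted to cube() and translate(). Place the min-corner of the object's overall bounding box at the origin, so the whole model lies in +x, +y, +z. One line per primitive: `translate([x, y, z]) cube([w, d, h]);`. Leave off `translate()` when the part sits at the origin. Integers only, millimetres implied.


cube([85, 180, 2740]);


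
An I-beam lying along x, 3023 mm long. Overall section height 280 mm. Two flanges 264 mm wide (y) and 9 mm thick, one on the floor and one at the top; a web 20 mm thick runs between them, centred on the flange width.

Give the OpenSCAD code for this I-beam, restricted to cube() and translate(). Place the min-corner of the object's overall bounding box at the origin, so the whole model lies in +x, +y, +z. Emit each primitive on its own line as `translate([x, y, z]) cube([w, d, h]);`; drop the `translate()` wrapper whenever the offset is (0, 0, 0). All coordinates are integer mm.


cube([3023, 264, 9]);
translate([0, 122, 9]) cube([3023, 20, 262]);
translate([0, 0, 271]) cube([3023, 264, 9]);


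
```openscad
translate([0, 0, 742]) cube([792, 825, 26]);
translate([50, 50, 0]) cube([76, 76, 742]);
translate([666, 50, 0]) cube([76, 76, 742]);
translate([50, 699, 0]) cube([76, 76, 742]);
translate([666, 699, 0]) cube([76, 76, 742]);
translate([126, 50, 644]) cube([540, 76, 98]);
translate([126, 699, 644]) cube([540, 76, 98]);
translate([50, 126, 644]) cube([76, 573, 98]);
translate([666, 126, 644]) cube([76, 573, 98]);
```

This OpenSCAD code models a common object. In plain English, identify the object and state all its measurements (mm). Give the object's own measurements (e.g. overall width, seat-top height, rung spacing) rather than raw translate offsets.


A table: top 792 mm (x) × 825 mm (y), 26 mm thick, upper face at z = 768 mm, on four 76×76 mm square legs, each inset 50 mm from the nearest pair of top edges from z = 0 to the bottom of the top. Four apron rails, 76 mm thick and 98 mm tall, run between adjacent legs with their top edges flush with the underside of the top and their outer faces flush with the legs' outer faces.


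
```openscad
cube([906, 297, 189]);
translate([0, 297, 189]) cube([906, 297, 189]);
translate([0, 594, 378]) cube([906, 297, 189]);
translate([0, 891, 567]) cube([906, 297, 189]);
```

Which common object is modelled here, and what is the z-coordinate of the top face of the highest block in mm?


A staircase. The total rise is 756 mm.

4 identical blocks, each offset up and back from the previous — a staircase. Each step is 189 mm tall and there are 4 of them, so the total rise is 4 × 189 = 756 mm.


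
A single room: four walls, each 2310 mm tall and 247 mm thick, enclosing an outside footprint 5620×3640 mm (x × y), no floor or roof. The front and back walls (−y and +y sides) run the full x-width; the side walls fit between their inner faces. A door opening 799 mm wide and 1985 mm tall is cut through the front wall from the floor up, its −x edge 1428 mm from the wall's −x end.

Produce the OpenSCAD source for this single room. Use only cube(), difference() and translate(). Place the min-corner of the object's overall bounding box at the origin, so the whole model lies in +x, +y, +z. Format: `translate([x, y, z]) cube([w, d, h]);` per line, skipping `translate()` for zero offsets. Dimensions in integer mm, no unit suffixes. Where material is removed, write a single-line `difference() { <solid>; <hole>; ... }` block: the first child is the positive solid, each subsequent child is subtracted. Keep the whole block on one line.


difference() { cube([5620, 247, 2310]); translate([1428, 0, 0]) cube([799, 247, 1985]); }
translate([0, 3393, 0]) cube([5620, 247, 2310]);
translate([0, 247, 0]) cube([247, 3146, 2310]);
translate([5373, 247, 0]) cube([247, 3146, 2310]);


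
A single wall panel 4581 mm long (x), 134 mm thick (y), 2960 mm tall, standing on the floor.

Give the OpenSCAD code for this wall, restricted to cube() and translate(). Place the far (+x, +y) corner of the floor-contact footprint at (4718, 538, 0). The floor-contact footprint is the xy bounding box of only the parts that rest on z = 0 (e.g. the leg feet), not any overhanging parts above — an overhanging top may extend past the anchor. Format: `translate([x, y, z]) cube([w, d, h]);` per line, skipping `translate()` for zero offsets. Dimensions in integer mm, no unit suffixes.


translate([137, 404, 0]) cube([4581, 134, 2960]);


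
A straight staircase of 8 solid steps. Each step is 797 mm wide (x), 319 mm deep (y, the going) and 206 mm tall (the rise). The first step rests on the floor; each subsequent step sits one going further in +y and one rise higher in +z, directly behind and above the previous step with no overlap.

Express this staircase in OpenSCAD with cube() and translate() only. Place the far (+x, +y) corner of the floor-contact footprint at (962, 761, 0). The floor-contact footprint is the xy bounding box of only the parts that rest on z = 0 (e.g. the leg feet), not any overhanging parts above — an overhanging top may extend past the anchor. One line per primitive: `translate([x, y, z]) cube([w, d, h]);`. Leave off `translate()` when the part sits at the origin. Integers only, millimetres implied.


translate([165, 442, 0]) cube([797, 319, 206]);
translate([165, 761, 206]) cube([797, 319, 206]);
translate([165, 1080, 412]) cube([797, 319, 206]);
translate([165, 1399, 618]) cube([797, 319, 206]);
translate([165, 1718, 824]) cube([797, 319, 206]);
translate([165, 2037, 1030]) cube([797, 319, 206]);
translate([165, 2356, 1236]) cube([797, 319, 206]);
translate([165, 2675, 1442]) cube([797, 319, 206]);


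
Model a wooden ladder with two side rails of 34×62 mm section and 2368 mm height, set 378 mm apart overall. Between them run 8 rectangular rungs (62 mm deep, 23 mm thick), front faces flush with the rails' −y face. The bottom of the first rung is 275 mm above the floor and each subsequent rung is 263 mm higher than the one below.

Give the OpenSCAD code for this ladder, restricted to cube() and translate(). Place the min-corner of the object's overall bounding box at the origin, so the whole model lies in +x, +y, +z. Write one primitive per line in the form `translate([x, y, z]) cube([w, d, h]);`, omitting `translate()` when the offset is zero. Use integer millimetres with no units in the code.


cube([34, 62, 2368]);
translate([344, 0, 0]) cube([34, 62, 2368]);
translate([34, 0, 275]) cube([310, 62, 23]);
translate([34, 0, 538]) cube([310, 62, 23]);
translate([34, 0, 801]) cube([310, 62, 23]);
translate([34, 0, 1064]) cube([310, 62, 23]);
translate([34, 0, 1327]) cube([310, 62, 23]);
translate([34, 0, 1590]) cube([310, 62, 23]);
translate([34, 0, 1853]) cube([310, 62, 23]);
translate([34, 0, 2116]) cube([310, 62, 23]);


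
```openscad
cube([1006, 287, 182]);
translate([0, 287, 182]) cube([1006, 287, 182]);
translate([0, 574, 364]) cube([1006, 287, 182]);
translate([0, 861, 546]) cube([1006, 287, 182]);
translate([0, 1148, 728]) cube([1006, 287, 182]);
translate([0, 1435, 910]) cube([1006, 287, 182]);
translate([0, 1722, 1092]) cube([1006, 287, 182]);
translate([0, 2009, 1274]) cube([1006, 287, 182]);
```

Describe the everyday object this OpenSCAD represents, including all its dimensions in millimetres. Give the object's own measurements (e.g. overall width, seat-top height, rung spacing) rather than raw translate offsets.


A straight staircase of 8 solid steps. Each step is 1006 mm wide (x), 287 mm deep (y, the going) and 182 mm tall (the rise). The first step rests on the floor; each subsequent step sits one going further in +y and one rise higher in +z, directly behind and above the previous step with no overlap.


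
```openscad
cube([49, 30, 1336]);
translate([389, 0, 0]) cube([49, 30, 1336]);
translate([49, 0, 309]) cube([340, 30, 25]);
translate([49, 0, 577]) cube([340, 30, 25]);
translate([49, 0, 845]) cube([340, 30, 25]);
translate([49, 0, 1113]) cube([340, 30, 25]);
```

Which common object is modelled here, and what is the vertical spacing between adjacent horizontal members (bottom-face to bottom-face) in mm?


A ladder. The rung spacing is 268 mm.

Two tall 49×30 posts with 4 short bars between them — a ladder. Adjacent rungs sit at z = 309 and z = 577, so the spacing is 577 − 309 = 268 mm.


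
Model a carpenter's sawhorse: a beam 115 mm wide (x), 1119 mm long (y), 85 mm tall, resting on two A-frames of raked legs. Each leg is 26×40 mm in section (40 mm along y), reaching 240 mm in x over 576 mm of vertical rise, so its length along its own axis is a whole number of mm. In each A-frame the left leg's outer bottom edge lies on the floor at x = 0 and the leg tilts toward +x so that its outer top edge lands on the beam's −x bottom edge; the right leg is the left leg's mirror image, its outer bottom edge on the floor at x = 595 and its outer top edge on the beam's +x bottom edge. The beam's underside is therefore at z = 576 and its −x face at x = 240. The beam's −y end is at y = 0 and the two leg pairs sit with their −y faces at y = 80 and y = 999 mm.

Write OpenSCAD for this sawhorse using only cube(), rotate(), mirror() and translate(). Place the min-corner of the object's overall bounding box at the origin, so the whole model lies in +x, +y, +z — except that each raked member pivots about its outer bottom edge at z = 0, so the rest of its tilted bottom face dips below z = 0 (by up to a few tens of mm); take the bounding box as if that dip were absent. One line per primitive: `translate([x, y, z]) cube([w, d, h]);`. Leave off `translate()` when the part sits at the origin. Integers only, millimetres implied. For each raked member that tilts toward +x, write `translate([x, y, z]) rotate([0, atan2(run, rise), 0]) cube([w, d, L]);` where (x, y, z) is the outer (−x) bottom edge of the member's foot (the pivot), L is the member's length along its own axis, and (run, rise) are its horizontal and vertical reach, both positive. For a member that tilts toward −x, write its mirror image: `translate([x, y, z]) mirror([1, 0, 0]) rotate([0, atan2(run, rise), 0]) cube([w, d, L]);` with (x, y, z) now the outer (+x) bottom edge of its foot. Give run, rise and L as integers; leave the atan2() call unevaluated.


translate([240, 0, 576]) cube([115, 1119, 85]);
translate([0, 80, 0]) rotate([0, atan2(240, 576), 0]) cube([26, 40, 624]);
translate([595, 80, 0]) mirror([1, 0, 0]) rotate([0, atan2(240, 576), 0]) cube([26, 40, 624]);
translate([0, 999, 0]) rotate([0, atan2(240, 576), 0]) cube([26, 40, 624]);
translate([595, 999, 0]) mirror([1, 0, 0]) rotate([0, atan2(240, 576), 0]) cube([26, 40, 624]);


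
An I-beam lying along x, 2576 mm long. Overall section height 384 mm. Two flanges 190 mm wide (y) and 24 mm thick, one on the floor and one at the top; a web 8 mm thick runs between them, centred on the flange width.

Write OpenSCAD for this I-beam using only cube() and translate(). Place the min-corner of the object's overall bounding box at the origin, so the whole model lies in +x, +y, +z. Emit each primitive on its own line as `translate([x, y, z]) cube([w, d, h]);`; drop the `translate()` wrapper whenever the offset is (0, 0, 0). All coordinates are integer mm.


cube([2576, 190, 24]);
translate([0, 91, 24]) cube([2576, 8, 336]);
translate([0, 0, 360]) cube([2576, 190, 24]);


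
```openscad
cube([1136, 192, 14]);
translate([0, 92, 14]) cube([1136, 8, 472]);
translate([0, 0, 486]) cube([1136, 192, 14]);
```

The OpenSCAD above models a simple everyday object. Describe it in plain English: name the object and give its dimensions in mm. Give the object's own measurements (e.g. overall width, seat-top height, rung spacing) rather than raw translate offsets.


An I-beam lying along x, 1136 mm long. Overall section height 500 mm. Two flanges 192 mm wide (y) and 14 mm thick, one on the floor and one at the top; a web 8 mm thick runs between them, centred on the flange width.


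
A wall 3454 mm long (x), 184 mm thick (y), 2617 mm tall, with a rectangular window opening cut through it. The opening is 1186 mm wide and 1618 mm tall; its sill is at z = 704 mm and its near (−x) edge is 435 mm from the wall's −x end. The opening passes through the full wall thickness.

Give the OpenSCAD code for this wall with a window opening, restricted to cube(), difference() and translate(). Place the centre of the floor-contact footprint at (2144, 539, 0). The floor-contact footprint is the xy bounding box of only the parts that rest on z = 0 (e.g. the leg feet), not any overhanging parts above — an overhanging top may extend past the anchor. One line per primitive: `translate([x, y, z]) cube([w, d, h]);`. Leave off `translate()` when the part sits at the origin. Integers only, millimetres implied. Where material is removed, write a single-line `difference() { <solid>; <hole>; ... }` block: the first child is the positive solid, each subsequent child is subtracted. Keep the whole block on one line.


difference() { translate([417, 447, 0]) cube([3454, 184, 2617]); translate([852, 447, 704]) cube([1186, 184, 1618]); }


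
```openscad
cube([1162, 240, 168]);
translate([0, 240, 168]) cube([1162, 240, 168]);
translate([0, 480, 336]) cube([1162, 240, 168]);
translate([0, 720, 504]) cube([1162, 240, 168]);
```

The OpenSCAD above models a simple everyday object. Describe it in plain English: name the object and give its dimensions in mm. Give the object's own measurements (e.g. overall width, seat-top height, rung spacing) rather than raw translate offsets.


A straight staircase of 4 solid steps. Each step is 1162 mm wide (x), 240 mm deep (y, the going) and 168 mm tall (the rise). The first step rests on the floor; each subsequent step sits one going further in +y and one rise higher in +z, directly behind and above the previous step with no overlap.


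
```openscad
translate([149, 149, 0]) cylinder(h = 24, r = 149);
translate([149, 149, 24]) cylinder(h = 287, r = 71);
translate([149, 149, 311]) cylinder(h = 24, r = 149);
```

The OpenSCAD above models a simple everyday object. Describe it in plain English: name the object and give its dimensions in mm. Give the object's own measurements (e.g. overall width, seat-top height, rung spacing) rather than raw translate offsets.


A spool: two coaxial disc flanges of radius 149 mm and thickness 24 mm, joined by a core cylinder of radius 71 mm and height 287 mm. The lower flange rests on z = 0 and the three cylinders share a vertical axis.


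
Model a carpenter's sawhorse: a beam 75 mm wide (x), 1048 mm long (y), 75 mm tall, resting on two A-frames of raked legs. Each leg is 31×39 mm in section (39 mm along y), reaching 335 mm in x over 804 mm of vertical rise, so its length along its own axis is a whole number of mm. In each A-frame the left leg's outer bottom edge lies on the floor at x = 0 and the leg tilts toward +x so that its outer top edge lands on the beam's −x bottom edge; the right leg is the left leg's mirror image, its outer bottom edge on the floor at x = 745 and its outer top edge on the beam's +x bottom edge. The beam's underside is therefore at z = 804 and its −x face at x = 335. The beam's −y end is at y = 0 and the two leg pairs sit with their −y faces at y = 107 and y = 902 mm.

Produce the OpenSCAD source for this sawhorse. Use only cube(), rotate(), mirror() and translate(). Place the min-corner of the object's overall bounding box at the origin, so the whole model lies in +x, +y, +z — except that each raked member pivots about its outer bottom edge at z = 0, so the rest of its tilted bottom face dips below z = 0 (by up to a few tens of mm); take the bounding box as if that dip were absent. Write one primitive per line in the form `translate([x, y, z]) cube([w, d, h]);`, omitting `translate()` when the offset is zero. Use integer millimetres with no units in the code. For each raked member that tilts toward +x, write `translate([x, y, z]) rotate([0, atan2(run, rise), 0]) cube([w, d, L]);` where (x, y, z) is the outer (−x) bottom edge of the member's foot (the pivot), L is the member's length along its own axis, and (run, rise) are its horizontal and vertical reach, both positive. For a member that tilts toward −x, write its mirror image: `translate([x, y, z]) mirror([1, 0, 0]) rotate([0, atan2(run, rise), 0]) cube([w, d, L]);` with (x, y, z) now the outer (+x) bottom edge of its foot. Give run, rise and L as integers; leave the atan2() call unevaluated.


// leg length = √(335² + 804²) = 871
// right-leg outer foot x = 2·335 + 75 = 745
// beam min-corner = (335, 0, 804)
translate([335, 0, 804]) cube([75, 1048, 75]);
translate([0, 107, 0]) rotate([0, atan2(335, 804), 0]) cube([31, 39, 871]);
translate([745, 107, 0]) mirror([1, 0, 0]) rotate([0, atan2(335, 804), 0]) cube([31, 39, 871]);
translate([0, 902, 0]) rotate([0, atan2(335, 804), 0]) cube([31, 39, 871]);
translate([745, 902, 0]) mirror([1, 0, 0]) rotate([0, atan2(335, 804), 0]) cube([31, 39, 871]);


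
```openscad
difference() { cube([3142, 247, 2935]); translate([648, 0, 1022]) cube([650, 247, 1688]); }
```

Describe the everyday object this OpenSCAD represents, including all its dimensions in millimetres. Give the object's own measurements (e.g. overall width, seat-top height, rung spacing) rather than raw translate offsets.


A wall 3142 mm long (x), 247 mm thick (y), 2935 mm tall, with a rectangular window opening cut through it. The opening is 650 mm wide and 1688 mm tall; its sill is at z = 1022 mm and its near (−x) edge is 648 mm from the wall's −x end. The opening passes through the full wall thickness.


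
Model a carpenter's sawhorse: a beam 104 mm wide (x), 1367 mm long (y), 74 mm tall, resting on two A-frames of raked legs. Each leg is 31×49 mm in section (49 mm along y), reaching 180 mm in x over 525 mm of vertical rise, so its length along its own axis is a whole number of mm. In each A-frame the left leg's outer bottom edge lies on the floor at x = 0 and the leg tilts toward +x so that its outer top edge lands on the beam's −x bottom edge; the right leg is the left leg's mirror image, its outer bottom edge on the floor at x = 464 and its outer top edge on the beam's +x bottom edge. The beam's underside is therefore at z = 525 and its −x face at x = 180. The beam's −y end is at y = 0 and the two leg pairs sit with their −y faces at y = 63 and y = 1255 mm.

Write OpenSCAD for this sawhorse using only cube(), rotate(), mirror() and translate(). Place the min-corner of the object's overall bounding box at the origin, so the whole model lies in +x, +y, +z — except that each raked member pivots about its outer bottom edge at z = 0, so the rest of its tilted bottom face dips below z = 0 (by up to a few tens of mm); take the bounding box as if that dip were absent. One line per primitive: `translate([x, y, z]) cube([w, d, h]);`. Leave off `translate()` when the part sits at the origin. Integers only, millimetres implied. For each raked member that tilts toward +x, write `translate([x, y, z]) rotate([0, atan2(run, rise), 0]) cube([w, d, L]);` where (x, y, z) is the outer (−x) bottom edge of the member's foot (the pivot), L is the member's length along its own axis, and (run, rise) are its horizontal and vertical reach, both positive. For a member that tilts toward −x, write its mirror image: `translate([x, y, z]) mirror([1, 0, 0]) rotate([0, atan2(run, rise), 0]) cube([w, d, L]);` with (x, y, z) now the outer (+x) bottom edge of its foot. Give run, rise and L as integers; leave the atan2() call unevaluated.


translate([180, 0, 525]) cube([104, 1367, 74]);
translate([0, 63, 0]) rotate([0, atan2(180, 525), 0]) cube([31, 49, 555]);
translate([464, 63, 0]) mirror([1, 0, 0]) rotate([0, atan2(180, 525), 0]) cube([31, 49, 555]);
translate([0, 1255, 0]) rotate([0, atan2(180, 525), 0]) cube([31, 49, 555]);
translate([464, 1255, 0]) mirror([1, 0, 0]) rotate([0, atan2(180, 525), 0]) cube([31, 49, 555]);


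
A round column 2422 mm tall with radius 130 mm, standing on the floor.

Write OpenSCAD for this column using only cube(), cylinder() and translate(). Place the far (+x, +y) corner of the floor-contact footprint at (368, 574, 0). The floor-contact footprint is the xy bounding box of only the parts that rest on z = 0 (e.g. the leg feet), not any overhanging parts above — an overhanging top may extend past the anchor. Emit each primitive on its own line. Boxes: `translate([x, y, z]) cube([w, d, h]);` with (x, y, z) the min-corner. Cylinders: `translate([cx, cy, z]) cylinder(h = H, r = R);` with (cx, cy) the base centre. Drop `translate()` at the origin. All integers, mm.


translate([238, 444, 0]) cylinder(h = 2422, r = 130);


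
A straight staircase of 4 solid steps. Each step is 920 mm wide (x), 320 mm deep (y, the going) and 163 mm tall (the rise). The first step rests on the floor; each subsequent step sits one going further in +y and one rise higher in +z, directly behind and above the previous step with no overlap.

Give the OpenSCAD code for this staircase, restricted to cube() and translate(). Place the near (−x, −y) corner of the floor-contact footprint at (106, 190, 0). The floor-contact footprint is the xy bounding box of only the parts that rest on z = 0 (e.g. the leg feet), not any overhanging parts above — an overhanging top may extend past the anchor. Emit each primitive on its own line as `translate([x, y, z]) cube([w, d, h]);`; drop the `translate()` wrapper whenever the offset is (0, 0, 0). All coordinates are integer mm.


translate([106, 190, 0]) cube([920, 320, 163]);
translate([106, 510, 163]) cube([920, 320, 163]);
translate([106, 830, 326]) cube([920, 320, 163]);
translate([106, 1150, 489]) cube([920, 320, 163]);


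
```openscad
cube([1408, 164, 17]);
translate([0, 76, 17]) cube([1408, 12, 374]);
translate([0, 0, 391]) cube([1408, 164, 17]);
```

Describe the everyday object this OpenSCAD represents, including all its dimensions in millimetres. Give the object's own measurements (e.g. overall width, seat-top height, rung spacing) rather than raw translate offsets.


An I-beam lying along x, 1408 mm long. Overall section height 408 mm. Two flanges 164 mm wide (y) and 17 mm thick, one on the floor and one at the top; a web 12 mm thick runs between them, centred on the flange width.


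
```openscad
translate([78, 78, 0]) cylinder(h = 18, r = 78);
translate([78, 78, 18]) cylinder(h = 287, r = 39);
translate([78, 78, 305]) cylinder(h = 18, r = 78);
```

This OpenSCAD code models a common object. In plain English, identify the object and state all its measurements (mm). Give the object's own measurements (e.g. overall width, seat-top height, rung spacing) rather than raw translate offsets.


A spool: two coaxial disc flanges of radius 78 mm and thickness 18 mm, joined by a core cylinder of radius 39 mm and height 287 mm. The lower flange rests on z = 0 and the three cylinders share a vertical axis.


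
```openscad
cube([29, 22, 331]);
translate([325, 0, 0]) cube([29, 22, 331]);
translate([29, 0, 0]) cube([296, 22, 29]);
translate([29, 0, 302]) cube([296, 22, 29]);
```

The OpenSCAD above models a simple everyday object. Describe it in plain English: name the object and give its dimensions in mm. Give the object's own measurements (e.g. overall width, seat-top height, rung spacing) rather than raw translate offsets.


A rectangular picture frame lying in the x–z plane (depth along y). The opening is 296 mm wide (x) by 273 mm tall (z), surrounded by a border 29 mm wide on all four sides. The frame is 22 mm deep and is made of two full-height vertical stiles with two horizontal rails fitted between them.


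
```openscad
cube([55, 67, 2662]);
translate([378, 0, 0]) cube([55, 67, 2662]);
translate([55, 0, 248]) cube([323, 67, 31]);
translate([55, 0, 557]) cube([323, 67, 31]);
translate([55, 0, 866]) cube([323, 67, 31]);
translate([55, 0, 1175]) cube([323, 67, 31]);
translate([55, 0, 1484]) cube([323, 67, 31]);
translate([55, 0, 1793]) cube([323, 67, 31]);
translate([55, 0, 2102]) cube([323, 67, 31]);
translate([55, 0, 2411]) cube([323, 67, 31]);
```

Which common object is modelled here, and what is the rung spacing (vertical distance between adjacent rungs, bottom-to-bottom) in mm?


A ladder. The rung spacing is 309 mm.

Two tall 55×67 posts with 8 short bars between them — a ladder. Adjacent rungs sit at z = 248 and z = 557, so the spacing is 557 − 248 = 309 mm.


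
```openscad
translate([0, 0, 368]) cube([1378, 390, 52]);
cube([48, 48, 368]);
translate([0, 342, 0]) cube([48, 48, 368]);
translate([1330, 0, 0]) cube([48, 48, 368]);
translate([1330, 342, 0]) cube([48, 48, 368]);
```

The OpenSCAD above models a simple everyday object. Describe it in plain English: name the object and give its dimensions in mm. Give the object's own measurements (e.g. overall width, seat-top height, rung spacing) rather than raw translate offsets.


A long wooden bench with a 1378 mm (x) × 390 mm (y) seat, 52 mm thick, its top surface 420 mm above the floor. Four 48 mm square legs at the seat corners, flush with the edges, run from z = 0 to the seat underside.


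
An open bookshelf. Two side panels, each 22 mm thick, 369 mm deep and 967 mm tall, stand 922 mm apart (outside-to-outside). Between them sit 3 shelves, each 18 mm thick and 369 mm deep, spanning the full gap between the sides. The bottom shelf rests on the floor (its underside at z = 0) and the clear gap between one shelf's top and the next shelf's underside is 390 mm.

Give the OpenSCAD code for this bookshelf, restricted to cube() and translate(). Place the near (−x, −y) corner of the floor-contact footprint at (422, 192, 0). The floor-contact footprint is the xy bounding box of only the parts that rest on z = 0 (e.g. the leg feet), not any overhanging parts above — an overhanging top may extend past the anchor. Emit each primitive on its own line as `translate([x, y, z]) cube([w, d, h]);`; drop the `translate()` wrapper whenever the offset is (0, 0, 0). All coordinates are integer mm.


translate([422, 192, 0]) cube([22, 369, 967]);
translate([1322, 192, 0]) cube([22, 369, 967]);
translate([444, 192, 0]) cube([878, 369, 18]);
translate([444, 192, 408]) cube([878, 369, 18]);
translate([444, 192, 816]) cube([878, 369, 18]);


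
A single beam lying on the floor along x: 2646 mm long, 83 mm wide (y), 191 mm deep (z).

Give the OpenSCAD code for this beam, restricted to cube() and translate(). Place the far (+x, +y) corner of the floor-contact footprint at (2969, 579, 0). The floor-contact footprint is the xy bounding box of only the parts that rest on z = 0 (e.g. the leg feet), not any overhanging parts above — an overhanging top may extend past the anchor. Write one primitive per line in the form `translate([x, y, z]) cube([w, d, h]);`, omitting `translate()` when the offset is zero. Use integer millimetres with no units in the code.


translate([323, 496, 0]) cube([2646, 83, 191]);


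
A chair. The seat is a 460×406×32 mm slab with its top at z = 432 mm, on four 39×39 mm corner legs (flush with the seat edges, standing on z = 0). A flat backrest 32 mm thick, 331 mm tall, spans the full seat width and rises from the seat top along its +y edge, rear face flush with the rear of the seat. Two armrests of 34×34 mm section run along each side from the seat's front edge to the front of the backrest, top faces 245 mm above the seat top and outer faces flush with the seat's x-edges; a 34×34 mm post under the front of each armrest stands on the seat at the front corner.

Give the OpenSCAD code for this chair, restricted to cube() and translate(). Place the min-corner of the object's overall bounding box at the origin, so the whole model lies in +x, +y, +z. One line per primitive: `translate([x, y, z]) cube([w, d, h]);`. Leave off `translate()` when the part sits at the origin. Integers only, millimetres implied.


// leg_h = 432 - 32 = 400
// arm post h = 245 - 34 = 211
translate([0, 0, 400]) cube([460, 406, 32]);
cube([39, 39, 400]);
translate([421, 0, 0]) cube([39, 39, 400]);
translate([0, 367, 0]) cube([39, 39, 400]);
translate([421, 367, 0]) cube([39, 39, 400]);
translate([0, 374, 432]) cube([460, 32, 331]);
translate([0, 0, 643]) cube([34, 374, 34]);
translate([426, 0, 643]) cube([34, 374, 34]);
translate([0, 0, 432]) cube([34, 34, 211]);
translate([426, 0, 432]) cube([34, 34, 211]);


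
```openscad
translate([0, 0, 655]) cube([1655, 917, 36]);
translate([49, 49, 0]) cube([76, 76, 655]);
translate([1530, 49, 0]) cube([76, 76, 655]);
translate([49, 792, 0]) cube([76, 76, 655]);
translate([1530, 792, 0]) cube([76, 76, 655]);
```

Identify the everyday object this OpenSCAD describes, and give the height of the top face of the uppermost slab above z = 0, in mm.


A table. The table height is 691 mm.

A 1655×917×36 slab sits at z = 655 on four 76 mm square posts — a table. The top surface is at 655 + 36 = 691 mm.


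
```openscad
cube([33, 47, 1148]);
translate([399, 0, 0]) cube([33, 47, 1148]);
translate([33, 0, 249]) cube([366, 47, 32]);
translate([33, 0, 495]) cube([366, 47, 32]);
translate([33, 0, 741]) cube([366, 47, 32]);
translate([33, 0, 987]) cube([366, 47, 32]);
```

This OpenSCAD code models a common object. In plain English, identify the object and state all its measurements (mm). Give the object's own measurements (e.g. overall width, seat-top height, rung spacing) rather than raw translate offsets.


A straight ladder. Two 33×47 mm vertical rails, 1148 mm tall, stand 432 mm apart (outside-to-outside) with their front faces coplanar on the −y side. 4 rungs, each 47 mm deep and 32 mm tall, span between the inner faces of the rails, front faces flush with the rails. The lowest rung's underside is at z = 249 mm and rungs are spaced 246 mm apart (underside to underside).


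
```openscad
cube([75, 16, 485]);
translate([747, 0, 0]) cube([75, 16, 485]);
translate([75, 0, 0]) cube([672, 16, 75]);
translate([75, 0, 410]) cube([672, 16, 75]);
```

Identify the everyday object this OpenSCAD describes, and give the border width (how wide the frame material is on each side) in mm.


A picture frame. The border width is 75 mm.

Four thin pieces enclosing a rectangular opening — a picture frame. The two full-height stiles are 485 mm tall; the top rail sits at z = 410 and is 75 mm tall, so the border above the opening is 485 − 410 = 75 mm, matching the stile x-width.


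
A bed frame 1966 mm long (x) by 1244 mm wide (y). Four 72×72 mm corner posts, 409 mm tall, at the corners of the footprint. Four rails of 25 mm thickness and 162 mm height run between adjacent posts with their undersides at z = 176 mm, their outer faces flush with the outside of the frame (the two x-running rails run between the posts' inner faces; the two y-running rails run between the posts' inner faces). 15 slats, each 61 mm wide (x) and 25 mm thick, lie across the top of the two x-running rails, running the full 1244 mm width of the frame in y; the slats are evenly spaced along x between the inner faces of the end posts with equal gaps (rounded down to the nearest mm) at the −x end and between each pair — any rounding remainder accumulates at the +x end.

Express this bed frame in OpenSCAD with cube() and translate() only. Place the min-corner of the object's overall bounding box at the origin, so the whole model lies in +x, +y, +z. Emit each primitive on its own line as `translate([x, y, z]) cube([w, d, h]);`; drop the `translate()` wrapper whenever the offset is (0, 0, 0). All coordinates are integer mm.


cube([72, 72, 409]);
translate([0, 1172, 0]) cube([72, 72, 409]);
translate([1894, 0, 0]) cube([72, 72, 409]);
translate([1894, 1172, 0]) cube([72, 72, 409]);
translate([72, 0, 176]) cube([1822, 25, 162]);
translate([72, 1219, 176]) cube([1822, 25, 162]);
translate([0, 72, 176]) cube([25, 1100, 162]);
translate([1941, 72, 176]) cube([25, 1100, 162]);
translate([128, 0, 338]) cube([61, 1244, 25]);
translate([245, 0, 338]) cube([61, 1244, 25]);
translate([362, 0, 338]) cube([61, 1244, 25]);
translate([479, 0, 338]) cube([61, 1244, 25]);
translate([596, 0, 338]) cube([61, 1244, 25]);
translate([713, 0, 338]) cube([61, 1244, 25]);
translate([830, 0, 338]) cube([61, 1244, 25]);
translate([947, 0, 338]) cube([61, 1244, 25]);
translate([1064, 0, 338]) cube([61, 1244, 25]);
translate([1181, 0, 338]) cube([61, 1244, 25]);
translate([1298, 0, 338]) cube([61, 1244, 25]);
translate([1415, 0, 338]) cube([61, 1244, 25]);
translate([1532, 0, 338]) cube([61, 1244, 25]);
translate([1649, 0, 338]) cube([61, 1244, 25]);
translate([1766, 0, 338]) cube([61, 1244, 25]);


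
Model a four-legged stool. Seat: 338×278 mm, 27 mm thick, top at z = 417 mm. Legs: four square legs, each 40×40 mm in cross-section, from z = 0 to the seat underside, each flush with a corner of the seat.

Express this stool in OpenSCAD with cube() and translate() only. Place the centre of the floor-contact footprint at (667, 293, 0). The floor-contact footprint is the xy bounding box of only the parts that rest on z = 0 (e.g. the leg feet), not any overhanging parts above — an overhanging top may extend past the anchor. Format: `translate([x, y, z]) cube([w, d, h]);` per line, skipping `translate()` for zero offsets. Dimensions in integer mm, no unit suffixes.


translate([498, 154, 390]) cube([338, 278, 27]);
translate([498, 154, 0]) cube([40, 40, 390]);
translate([796, 154, 0]) cube([40, 40, 390]);
translate([498, 392, 0]) cube([40, 40, 390]);
translate([796, 392, 0]) cube([40, 40, 390]);


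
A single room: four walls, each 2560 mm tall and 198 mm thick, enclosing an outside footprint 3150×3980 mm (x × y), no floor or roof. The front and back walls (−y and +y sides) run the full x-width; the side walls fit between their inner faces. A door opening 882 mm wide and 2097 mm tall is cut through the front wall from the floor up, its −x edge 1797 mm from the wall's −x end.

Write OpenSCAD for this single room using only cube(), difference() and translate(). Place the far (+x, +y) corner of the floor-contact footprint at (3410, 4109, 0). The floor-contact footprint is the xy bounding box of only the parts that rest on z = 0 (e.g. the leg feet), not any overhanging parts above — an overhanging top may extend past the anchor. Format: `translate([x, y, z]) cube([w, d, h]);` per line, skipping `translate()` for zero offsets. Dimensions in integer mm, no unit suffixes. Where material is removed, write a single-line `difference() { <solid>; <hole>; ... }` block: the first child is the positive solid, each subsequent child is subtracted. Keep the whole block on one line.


difference() { translate([260, 129, 0]) cube([3150, 198, 2560]); translate([2057, 129, 0]) cube([882, 198, 2097]); }
translate([260, 3911, 0]) cube([3150, 198, 2560]);
translate([260, 327, 0]) cube([198, 3584, 2560]);
translate([3212, 327, 0]) cube([198, 3584, 2560]);


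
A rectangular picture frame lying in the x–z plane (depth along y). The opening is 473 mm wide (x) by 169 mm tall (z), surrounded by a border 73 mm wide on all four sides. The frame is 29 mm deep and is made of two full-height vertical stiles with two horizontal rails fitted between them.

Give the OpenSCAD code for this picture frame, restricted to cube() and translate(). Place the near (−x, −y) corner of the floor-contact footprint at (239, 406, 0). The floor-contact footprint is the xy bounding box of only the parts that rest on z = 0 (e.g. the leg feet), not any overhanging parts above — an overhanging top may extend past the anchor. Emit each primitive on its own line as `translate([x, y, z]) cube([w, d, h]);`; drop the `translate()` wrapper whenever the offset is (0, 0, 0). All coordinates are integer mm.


translate([239, 406, 0]) cube([73, 29, 315]);
translate([785, 406, 0]) cube([73, 29, 315]);
translate([312, 406, 0]) cube([473, 29, 73]);
translate([312, 406, 242]) cube([473, 29, 73]);


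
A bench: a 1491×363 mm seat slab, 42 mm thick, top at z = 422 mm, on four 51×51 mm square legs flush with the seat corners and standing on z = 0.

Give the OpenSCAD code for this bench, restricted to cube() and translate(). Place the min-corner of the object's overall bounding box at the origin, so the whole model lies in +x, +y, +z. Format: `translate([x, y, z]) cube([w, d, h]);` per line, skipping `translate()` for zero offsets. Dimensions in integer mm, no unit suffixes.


translate([0, 0, 380]) cube([1491, 363, 42]);
cube([51, 51, 380]);
translate([0, 312, 0]) cube([51, 51, 380]);
translate([1440, 0, 0]) cube([51, 51, 380]);
translate([1440, 312, 0]) cube([51, 51, 380]);


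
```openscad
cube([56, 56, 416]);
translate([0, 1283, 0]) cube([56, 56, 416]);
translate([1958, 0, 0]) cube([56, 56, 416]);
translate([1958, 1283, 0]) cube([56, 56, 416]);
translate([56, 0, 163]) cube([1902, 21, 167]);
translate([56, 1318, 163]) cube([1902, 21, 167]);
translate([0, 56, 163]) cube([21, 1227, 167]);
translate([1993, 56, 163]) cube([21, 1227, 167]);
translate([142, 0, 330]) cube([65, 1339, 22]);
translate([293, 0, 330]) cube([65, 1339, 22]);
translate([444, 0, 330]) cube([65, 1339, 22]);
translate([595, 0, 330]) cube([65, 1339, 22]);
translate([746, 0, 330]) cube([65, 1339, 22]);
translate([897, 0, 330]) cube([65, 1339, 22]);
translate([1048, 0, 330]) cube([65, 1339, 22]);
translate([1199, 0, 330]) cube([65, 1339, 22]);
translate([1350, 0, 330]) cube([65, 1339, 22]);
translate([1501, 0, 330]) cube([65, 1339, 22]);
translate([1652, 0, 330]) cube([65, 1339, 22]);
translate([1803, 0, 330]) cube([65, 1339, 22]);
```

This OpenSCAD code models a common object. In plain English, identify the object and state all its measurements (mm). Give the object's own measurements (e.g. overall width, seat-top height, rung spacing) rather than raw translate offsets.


A bed frame 2014 mm long (x) by 1339 mm wide (y). Four 56×56 mm corner posts, 416 mm tall, at the corners of the footprint. Four rails of 21 mm thickness and 167 mm height run between adjacent posts with their undersides at z = 163 mm, their outer faces flush with the outside of the frame (the two x-running rails run between the posts' inner faces; the two y-running rails run between the posts' inner faces). 12 slats, each 65 mm wide (x) and 22 mm thick, lie across the top of the two x-running rails, running the full 1339 mm width of the frame in y; along x they sit between the end posts with a 86 mm gap after the −x posts and between neighbouring slats, leaving 90 mm before the +x posts.


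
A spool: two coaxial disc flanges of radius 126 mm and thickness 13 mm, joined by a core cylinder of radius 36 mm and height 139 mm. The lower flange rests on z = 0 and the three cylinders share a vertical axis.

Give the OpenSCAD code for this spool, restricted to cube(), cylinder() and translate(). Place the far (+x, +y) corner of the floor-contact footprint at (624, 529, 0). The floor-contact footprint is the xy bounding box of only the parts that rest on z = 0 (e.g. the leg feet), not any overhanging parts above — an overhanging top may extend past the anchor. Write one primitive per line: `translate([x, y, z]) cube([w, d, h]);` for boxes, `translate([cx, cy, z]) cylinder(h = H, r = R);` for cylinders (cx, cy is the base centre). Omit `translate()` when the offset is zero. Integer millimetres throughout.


translate([498, 403, 0]) cylinder(h = 13, r = 126);
translate([498, 403, 13]) cylinder(h = 139, r = 36);
translate([498, 403, 152]) cylinder(h = 13, r = 126);
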